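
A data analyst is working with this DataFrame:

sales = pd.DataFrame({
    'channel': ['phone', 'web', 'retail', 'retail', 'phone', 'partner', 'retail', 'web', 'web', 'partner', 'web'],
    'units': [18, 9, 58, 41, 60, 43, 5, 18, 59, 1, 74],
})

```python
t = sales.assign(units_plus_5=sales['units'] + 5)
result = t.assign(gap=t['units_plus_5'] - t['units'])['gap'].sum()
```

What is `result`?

55

add column units_plus_5 = sales['units'] + 5:
    channel  units  units_plus_5
0     phone     18            23
1       web      9            14
2    retail     58            63
3    retail     41            46
4     phone     60            65
5   partner     43            48
6    retail      5            10
7       web     18            23
8       web     59            64
9   partner      1             6
10      web     74            79
add column gap = t['units_plus_5'] - t['units']:
    channel  units  units_plus_5  gap
0     phone     18            23    5
1       web      9            14    5
2    retail     58            63    5
3    retail     41            46    5
4     phone     60            65    5
5   partner     43            48    5
6    retail      5            10    5
7       web     18            23    5
8       web     59            64    5
9   partner      1             6    5
10      web     74            79    5
Finally, sum of column 'gap' = 55.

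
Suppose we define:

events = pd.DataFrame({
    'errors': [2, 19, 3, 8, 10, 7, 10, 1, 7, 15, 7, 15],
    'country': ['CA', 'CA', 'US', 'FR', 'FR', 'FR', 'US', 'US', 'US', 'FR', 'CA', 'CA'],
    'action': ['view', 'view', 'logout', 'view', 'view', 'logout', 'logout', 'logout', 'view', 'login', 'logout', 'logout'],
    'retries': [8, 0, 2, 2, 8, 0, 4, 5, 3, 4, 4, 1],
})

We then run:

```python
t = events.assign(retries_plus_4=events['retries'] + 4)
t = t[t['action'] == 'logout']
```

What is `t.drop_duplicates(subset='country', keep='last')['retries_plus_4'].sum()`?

18

add column retries_plus_4 = events['retries'] + 4:
    errors country  action  retries  retries_plus_4
0        2      CA    view        8              12
1       19      CA    view        0               4
2        3      US  logout        2               6
3        8      FR    view        2               6
4       10      FR    view        8              12
5        7      FR  logout        0               4
6       10      US  logout        4               8
7        1      US  logout        5               9
8        7      US    view        3               7
9       15      FR   login        4               8
10       7      CA  logout        4               8
11      15      CA  logout        1               5
filter rows where action == 'logout':
    errors country  action  retries  retries_plus_4
2        3      US  logout        2               6
5        7      FR  logout        0               4
6       10      US  logout        4               8
7        1      US  logout        5               9
10       7      CA  logout        4               8
11      15      CA  logout        1               5
drop duplicate country (keep=last):
    errors country  action  retries  retries_plus_4
5        7      FR  logout        0               4
7        1      US  logout        5               9
11      15      CA  logout        1               5
Finally, sum of column 'retries_plus_4' = 18.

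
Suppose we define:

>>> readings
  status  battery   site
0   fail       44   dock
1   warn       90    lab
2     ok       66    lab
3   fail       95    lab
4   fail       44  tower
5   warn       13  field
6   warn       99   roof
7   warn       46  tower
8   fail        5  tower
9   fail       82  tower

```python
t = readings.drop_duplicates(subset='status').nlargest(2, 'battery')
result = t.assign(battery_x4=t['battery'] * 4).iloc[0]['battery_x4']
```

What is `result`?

360

drop duplicate status (keep=first):
  status  battery  site
0   fail       44  dock
1   warn       90   lab
2     ok       66   lab
take 2 rows with largest battery:
  status  battery site
1   warn       90  lab
2     ok       66  lab
add column battery_x4 = t['battery'] * 4:
  status  battery site  battery_x4
1   warn       90  lab         360
2     ok       66  lab         264
value at position 0, column 'battery_x4' → 360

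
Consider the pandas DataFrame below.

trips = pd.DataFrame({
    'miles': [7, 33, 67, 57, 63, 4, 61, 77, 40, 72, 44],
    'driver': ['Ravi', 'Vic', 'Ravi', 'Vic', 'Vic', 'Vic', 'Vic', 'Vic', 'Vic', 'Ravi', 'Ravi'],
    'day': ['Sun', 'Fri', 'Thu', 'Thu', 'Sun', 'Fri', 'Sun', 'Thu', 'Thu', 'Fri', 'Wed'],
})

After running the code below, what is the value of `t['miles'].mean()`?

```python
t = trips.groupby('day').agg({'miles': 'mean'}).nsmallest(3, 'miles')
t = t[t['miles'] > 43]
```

43.8333333333

group by day, mean of miles:
         miles
day           
Fri  36.333333
Sun  43.666667
Thu  60.250000
Wed  44.000000
take 3 rows with smallest miles:
         miles
day           
Fri  36.333333
Sun  43.666667
Wed  44.000000
filter rows where miles > 43:
         miles
day           
Sun  43.666667
Wed  44.000000
So mean() = 43.8333333333.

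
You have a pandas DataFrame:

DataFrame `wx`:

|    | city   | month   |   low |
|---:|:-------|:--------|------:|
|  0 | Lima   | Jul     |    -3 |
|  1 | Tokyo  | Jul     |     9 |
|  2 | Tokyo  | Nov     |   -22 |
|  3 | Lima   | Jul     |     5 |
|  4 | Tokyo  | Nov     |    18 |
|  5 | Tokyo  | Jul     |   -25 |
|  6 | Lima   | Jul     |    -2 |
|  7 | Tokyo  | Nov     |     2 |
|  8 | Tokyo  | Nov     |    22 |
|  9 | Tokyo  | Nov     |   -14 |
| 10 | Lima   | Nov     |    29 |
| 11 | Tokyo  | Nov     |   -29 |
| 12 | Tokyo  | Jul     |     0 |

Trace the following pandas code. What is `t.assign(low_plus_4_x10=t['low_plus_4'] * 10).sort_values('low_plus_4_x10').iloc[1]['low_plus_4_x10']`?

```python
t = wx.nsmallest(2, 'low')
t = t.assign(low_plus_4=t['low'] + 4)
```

take 2 rows with smallest low:
     city month  low
11  Tokyo   Nov  -29
5   Tokyo   Jul  -25
add column low_plus_4 = t['low'] + 4:
     city month  low  low_plus_4
11  Tokyo   Nov  -29         -25
5   Tokyo   Jul  -25         -21
add column low_plus_4_x10 = t['low_plus_4'] * 10:
     city month  low  low_plus_4  low_plus_4_x10
11  Tokyo   Nov  -29         -25            -250
5   Tokyo   Jul  -25         -21            -210
sort by low_plus_4_x10:
     city month  low  low_plus_4  low_plus_4_x10
11  Tokyo   Nov  -29         -25            -250
5   Tokyo   Jul  -25         -21            -210
So iloc[1]['low_plus_4_x10'] = -210.

-210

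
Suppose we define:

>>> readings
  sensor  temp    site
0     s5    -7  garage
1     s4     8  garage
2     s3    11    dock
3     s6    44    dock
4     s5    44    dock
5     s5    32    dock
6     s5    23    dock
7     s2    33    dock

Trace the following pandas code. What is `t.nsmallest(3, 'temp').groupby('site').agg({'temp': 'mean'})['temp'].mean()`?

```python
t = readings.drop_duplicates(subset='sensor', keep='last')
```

12.5

drop duplicate sensor (keep=last):
  sensor  temp    site
1     s4     8  garage
2     s3    11    dock
3     s6    44    dock
6     s5    23    dock
7     s2    33    dock
take 3 rows with smallest temp:
  sensor  temp    site
1     s4     8  garage
2     s3    11    dock
6     s5    23    dock
group by site, mean of temp:
        temp
site        
dock    17.0
garage   8.0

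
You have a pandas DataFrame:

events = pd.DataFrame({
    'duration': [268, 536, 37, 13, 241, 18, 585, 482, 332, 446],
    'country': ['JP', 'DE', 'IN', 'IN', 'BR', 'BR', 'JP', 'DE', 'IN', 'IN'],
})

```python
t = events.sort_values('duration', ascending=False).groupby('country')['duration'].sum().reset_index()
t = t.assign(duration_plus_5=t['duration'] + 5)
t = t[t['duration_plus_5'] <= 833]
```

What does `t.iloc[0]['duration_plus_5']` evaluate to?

sort by duration descending:
   duration country
6       585      JP
1       536      DE
7       482      DE
9       446      IN
8       332      IN
0       268      JP
4       241      BR
2        37      IN
5        18      BR
3        13      IN
group by country, sum of duration:
country
BR     259
DE    1018
IN     828
JP     853
Name: duration, dtype: int64
reset_index():
  country  duration
0      BR       259
1      DE      1018
2      IN       828
3      JP       853
add column duration_plus_5 = t['duration'] + 5:
  country  duration  duration_plus_5
0      BR       259              264
1      DE      1018             1023
2      IN       828              833
3      JP       853              858
filter rows where duration_plus_5 <= 833:
  country  duration  duration_plus_5
0      BR       259              264
2      IN       828              833
Reading off the value at position 0, column 'duration_plus_5', we get 264.

264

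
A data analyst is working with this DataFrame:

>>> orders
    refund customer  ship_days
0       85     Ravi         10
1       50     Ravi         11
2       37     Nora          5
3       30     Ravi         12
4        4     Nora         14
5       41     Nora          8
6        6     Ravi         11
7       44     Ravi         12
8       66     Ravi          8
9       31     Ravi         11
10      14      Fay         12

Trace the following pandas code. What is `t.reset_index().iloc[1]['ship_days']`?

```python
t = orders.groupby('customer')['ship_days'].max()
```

14

group by customer, max of ship_days:
customer
Fay     12
Nora    14
Ravi    12
Name: ship_days, dtype: int64
reset_index():
  customer  ship_days
0      Fay         12
1     Nora         14
2     Ravi         12
So iloc[1]['ship_days'] = 14.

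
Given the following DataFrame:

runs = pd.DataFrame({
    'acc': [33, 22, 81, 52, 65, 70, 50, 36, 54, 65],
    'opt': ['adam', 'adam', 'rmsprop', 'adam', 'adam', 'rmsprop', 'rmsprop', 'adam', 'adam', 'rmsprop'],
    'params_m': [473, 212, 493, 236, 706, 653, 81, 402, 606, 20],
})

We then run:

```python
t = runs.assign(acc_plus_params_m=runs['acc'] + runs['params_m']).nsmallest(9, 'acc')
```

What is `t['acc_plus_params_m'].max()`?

add column acc_plus_params_m = runs['acc'] + runs['params_m']:
   acc      opt  params_m  acc_plus_params_m
0   33     adam       473                506
1   22     adam       212                234
2   81  rmsprop       493                574
3   52     adam       236                288
4   65     adam       706                771
5   70  rmsprop       653                723
6   50  rmsprop        81                131
7   36     adam       402                438
8   54     adam       606                660
9   65  rmsprop        20                 85
take 9 rows with smallest acc:
   acc      opt  params_m  acc_plus_params_m
1   22     adam       212                234
0   33     adam       473                506
7   36     adam       402                438
6   50  rmsprop        81                131
3   52     adam       236                288
8   54     adam       606                660
4   65     adam       706                771
9   65  rmsprop        20                 85
5   70  rmsprop       653                723
Then the max of column 'acc_plus_params_m': 771

771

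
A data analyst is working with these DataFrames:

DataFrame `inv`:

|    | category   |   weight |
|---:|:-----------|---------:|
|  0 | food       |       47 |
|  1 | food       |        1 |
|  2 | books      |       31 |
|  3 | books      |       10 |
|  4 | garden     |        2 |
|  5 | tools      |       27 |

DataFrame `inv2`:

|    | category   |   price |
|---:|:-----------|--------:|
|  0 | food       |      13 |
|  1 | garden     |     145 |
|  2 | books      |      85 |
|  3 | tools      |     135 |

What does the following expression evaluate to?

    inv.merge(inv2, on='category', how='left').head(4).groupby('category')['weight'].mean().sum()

44.5

merge on 'category' (how='left') → 6 rows:
  category  weight  price
0     food      47     13
1     food       1     13
2    books      31     85
3    books      10     85
4   garden       2    145
5    tools      27    135
take first 4 rows:
  category  weight  price
0     food      47     13
1     food       1     13
2    books      31     85
3    books      10     85
group by category, mean of weight:
category
books    20.5
food     24.0
Name: weight, dtype: float64
The sum of the resulting series is 44.5.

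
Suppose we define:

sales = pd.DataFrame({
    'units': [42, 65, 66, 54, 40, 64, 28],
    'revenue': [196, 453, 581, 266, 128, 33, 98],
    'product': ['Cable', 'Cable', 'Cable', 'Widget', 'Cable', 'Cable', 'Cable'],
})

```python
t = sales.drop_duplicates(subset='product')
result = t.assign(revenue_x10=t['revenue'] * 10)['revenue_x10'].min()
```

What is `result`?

drop duplicate product (keep=first):
   units  revenue product
0     42      196   Cable
3     54      266  Widget
add column revenue_x10 = t['revenue'] * 10:
   units  revenue product  revenue_x10
0     42      196   Cable         1960
3     54      266  Widget         2660
Hence 1960.

1960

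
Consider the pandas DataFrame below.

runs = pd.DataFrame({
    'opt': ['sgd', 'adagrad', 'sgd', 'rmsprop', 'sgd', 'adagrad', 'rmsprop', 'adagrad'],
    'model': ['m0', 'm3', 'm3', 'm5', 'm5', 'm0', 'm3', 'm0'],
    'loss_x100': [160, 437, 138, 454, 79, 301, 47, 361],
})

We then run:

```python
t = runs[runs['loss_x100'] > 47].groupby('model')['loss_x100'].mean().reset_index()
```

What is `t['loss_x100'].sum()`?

filter rows where loss_x100 > 47:
       opt model  loss_x100
0      sgd    m0        160
1  adagrad    m3        437
2      sgd    m3        138
3  rmsprop    m5        454
4      sgd    m5         79
5  adagrad    m0        301
7  adagrad    m0        361
group by model, mean of loss_x100:
model
m0    274.0
m3    287.5
m5    266.5
Name: loss_x100, dtype: float64
reset_index():
  model  loss_x100
0    m0      274.0
1    m3      287.5
2    m5      266.5
The sum of column 'loss_x100' is 828.0.

828.0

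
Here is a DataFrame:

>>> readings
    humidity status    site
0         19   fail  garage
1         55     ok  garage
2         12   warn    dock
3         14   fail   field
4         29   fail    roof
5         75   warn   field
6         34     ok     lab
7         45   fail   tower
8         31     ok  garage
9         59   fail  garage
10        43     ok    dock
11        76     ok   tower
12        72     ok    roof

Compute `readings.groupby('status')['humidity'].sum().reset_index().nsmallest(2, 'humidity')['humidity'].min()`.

87

group by status, sum of humidity:
status
fail    166
ok      311
warn     87
Name: humidity, dtype: int64
reset_index():
  status  humidity
0   fail       166
1     ok       311
2   warn        87
take 2 rows with smallest humidity:
  status  humidity
2   warn        87
0   fail       166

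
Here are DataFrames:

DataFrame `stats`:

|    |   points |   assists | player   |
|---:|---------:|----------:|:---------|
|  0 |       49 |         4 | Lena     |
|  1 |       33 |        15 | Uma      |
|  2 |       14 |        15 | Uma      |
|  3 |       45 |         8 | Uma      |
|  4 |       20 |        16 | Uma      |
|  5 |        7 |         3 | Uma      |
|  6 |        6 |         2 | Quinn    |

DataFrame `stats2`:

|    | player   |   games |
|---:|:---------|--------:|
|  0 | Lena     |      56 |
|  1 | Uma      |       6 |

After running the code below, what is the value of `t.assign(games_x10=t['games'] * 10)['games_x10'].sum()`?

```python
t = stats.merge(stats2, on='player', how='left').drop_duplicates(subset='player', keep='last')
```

620.0

merge on 'player' (how='left') → 7 rows:
   points  assists player  games
0      49        4   Lena   56.0
1      33       15    Uma    6.0
2      14       15    Uma    6.0
3      45        8    Uma    6.0
4      20       16    Uma    6.0
5       7        3    Uma    6.0
6       6        2  Quinn    NaN
drop duplicate player (keep=last):
   points  assists player  games
0      49        4   Lena   56.0
5       7        3    Uma    6.0
6       6        2  Quinn    NaN
add column games_x10 = t['games'] * 10:
   points  assists player  games  games_x10
0      49        4   Lena   56.0      560.0
5       7        3    Uma    6.0       60.0
6       6        2  Quinn    NaN        NaN
Finally, sum of column 'games_x10' = 620.0.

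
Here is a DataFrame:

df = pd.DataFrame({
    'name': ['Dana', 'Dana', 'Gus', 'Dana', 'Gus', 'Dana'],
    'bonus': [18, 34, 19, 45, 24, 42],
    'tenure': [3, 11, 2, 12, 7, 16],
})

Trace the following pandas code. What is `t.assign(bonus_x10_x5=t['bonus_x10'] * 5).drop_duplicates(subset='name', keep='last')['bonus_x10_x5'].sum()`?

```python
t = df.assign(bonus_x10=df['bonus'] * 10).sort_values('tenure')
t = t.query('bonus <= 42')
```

3300

add column bonus_x10 = df['bonus'] * 10:
   name  bonus  tenure  bonus_x10
0  Dana     18       3        180
1  Dana     34      11        340
2   Gus     19       2        190
3  Dana     45      12        450
4   Gus     24       7        240
5  Dana     42      16        420
sort by tenure:
   name  bonus  tenure  bonus_x10
2   Gus     19       2        190
0  Dana     18       3        180
4   Gus     24       7        240
1  Dana     34      11        340
3  Dana     45      12        450
5  Dana     42      16        420
filter rows where bonus <= 42:
   name  bonus  tenure  bonus_x10
2   Gus     19       2        190
0  Dana     18       3        180
4   Gus     24       7        240
1  Dana     34      11        340
5  Dana     42      16        420
add column bonus_x10_x5 = t['bonus_x10'] * 5:
   name  bonus  tenure  bonus_x10  bonus_x10_x5
2   Gus     19       2        190           950
0  Dana     18       3        180           900
4   Gus     24       7        240          1200
1  Dana     34      11        340          1700
5  Dana     42      16        420          2100
drop duplicate name (keep=last):
   name  bonus  tenure  bonus_x10  bonus_x10_x5
4   Gus     24       7        240          1200
5  Dana     42      16        420          2100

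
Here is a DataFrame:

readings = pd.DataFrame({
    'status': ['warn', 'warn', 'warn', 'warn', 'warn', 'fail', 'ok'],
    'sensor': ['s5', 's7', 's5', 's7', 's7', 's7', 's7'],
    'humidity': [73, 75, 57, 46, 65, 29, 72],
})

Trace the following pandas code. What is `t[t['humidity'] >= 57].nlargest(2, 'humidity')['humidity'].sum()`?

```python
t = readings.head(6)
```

take first 6 rows:
  status sensor  humidity
0   warn     s5        73
1   warn     s7        75
2   warn     s5        57
3   warn     s7        46
4   warn     s7        65
5   fail     s7        29
filter rows where humidity >= 57:
  status sensor  humidity
0   warn     s5        73
1   warn     s7        75
2   warn     s5        57
4   warn     s7        65
take 2 rows with largest humidity:
  status sensor  humidity
1   warn     s7        75
0   warn     s5        73
Taking the sum of column 'humidity' gives 148.

148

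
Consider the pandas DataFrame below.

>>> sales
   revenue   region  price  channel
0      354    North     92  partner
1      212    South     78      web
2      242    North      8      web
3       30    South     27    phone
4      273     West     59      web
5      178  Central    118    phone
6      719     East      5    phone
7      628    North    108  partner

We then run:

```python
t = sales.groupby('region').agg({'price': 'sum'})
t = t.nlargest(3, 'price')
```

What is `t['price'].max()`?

group by region, sum of price:
         price
region        
Central    118
East         5
North      208
South      105
West        59
take 3 rows with largest price:
         price
region        
North      208
Central    118
South      105
Reading off the max of column 'price', we get 208.

208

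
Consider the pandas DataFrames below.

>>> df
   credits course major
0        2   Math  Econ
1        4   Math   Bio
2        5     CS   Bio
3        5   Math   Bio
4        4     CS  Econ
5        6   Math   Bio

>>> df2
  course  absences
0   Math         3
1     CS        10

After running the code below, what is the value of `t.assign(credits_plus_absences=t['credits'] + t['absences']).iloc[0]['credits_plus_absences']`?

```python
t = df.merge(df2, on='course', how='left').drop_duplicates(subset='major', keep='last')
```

merge on 'course' (how='left') → 6 rows:
   credits course major  absences
0        2   Math  Econ         3
1        4   Math   Bio         3
2        5     CS   Bio        10
3        5   Math   Bio         3
4        4     CS  Econ        10
5        6   Math   Bio         3
drop duplicate major (keep=last):
   credits course major  absences
4        4     CS  Econ        10
5        6   Math   Bio         3
add column credits_plus_absences = t['credits'] + t['absences']:
   credits course major  absences  credits_plus_absences
4        4     CS  Econ        10                     14
5        6   Math   Bio         3                      9
value at position 0, column 'credits_plus_absences' → 14

14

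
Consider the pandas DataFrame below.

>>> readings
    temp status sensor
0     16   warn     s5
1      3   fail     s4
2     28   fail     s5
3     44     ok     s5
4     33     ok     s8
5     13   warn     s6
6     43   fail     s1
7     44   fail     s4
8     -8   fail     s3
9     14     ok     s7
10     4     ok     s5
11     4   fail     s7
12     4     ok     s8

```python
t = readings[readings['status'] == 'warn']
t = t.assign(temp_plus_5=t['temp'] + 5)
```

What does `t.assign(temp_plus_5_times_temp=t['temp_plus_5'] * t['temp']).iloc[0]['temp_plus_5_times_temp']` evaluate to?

336

filter rows where status == 'warn':
   temp status sensor
0    16   warn     s5
5    13   warn     s6
add column temp_plus_5 = t['temp'] + 5:
   temp status sensor  temp_plus_5
0    16   warn     s5           21
5    13   warn     s6           18
add column temp_plus_5_times_temp = t['temp_plus_5'] * t['temp']:
   temp status sensor  temp_plus_5  temp_plus_5_times_temp
0    16   warn     s5           21                     336
5    13   warn     s6           18                     234
So iloc[0]['temp_plus_5_times_temp'] = 336.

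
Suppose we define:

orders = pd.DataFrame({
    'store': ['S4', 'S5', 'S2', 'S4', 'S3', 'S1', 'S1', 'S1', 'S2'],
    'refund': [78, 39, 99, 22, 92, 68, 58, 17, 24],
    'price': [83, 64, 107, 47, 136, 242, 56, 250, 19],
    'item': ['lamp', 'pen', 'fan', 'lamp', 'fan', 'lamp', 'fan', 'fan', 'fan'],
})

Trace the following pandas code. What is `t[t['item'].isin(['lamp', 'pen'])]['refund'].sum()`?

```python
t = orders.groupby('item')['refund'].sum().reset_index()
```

207

group by item, sum of refund:
item
fan     290
lamp    168
pen      39
Name: refund, dtype: int64
reset_index():
   item  refund
0   fan     290
1  lamp     168
2   pen      39
filter rows where item in ['lamp', 'pen']:
   item  refund
1  lamp     168
2   pen      39
The sum of column 'refund' is 207.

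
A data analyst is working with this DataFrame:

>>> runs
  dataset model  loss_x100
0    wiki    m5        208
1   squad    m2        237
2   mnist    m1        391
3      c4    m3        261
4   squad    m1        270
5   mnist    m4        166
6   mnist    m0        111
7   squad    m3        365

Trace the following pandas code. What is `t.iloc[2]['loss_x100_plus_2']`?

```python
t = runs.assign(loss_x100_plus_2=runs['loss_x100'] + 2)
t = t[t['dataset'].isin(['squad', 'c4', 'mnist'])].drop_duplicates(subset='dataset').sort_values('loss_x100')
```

add column loss_x100_plus_2 = runs['loss_x100'] + 2:
  dataset model  loss_x100  loss_x100_plus_2
0    wiki    m5        208               210
1   squad    m2        237               239
2   mnist    m1        391               393
3      c4    m3        261               263
4   squad    m1        270               272
5   mnist    m4        166               168
6   mnist    m0        111               113
7   squad    m3        365               367
filter rows where dataset in ['squad', 'c4', 'mnist']:
  dataset model  loss_x100  loss_x100_plus_2
1   squad    m2        237               239
2   mnist    m1        391               393
3      c4    m3        261               263
4   squad    m1        270               272
5   mnist    m4        166               168
6   mnist    m0        111               113
7   squad    m3        365               367
drop duplicate dataset (keep=first):
  dataset model  loss_x100  loss_x100_plus_2
1   squad    m2        237               239
2   mnist    m1        391               393
3      c4    m3        261               263
sort by loss_x100:
  dataset model  loss_x100  loss_x100_plus_2
1   squad    m2        237               239
3      c4    m3        261               263
2   mnist    m1        391               393
So iloc[2]['loss_x100_plus_2'] = 393.

393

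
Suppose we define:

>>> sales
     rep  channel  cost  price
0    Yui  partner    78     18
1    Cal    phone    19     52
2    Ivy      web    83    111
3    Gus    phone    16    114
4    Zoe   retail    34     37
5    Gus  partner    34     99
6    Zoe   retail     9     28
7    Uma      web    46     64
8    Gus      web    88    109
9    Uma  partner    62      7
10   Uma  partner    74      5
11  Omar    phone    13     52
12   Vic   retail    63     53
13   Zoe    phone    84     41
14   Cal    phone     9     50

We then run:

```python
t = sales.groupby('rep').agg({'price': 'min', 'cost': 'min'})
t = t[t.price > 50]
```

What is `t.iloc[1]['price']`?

group by rep: min(price), min(cost):
      price  cost
rep              
Cal      50     9
Gus      99    16
Ivy     111    83
Omar     52    13
Uma       5    46
Vic      53    63
Yui      18    78
Zoe      28     9
filter rows where price > 50:
      price  cost
rep              
Gus      99    16
Ivy     111    83
Omar     52    13
Vic      53    63

111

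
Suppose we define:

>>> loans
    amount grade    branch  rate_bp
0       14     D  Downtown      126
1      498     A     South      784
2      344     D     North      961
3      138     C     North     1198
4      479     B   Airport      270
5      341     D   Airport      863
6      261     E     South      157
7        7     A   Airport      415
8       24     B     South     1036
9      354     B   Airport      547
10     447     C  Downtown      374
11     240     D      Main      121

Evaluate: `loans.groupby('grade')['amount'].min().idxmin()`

A

group by grade, min of amount:
grade
A      7
B     24
C    138
D     14
E    261
Name: amount, dtype: int64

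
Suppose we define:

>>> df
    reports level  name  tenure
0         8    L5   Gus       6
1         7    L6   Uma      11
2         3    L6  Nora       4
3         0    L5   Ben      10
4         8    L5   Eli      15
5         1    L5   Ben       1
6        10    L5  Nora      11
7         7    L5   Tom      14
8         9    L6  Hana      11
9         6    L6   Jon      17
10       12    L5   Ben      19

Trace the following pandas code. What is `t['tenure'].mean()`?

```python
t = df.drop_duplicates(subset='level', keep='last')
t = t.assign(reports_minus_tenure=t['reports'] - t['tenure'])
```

drop duplicate level (keep=last):
    reports level name  tenure
9         6    L6  Jon      17
10       12    L5  Ben      19
add column reports_minus_tenure = t['reports'] - t['tenure']:
    reports level name  tenure  reports_minus_tenure
9         6    L6  Jon      17                   -11
10       12    L5  Ben      19                    -7
Taking the mean of column 'tenure' gives 18.0.

18.0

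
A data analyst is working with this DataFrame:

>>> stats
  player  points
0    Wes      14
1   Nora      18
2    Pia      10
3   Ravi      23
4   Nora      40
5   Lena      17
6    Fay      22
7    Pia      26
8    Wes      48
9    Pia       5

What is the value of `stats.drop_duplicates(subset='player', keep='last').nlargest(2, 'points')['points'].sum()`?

drop duplicate player (keep=last):
  player  points
3   Ravi      23
4   Nora      40
5   Lena      17
6    Fay      22
8    Wes      48
9    Pia       5
take 2 rows with largest points:
  player  points
8    Wes      48
4   Nora      40
Taking the sum of column 'points' gives 88.

88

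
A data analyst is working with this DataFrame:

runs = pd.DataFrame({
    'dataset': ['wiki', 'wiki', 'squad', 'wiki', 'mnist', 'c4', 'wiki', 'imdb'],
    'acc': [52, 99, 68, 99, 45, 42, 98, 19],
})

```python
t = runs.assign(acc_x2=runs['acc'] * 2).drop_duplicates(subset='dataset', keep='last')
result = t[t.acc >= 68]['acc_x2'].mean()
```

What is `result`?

166.0

add column acc_x2 = runs['acc'] * 2:
  dataset  acc  acc_x2
0    wiki   52     104
1    wiki   99     198
2   squad   68     136
3    wiki   99     198
4   mnist   45      90
5      c4   42      84
6    wiki   98     196
7    imdb   19      38
drop duplicate dataset (keep=last):
  dataset  acc  acc_x2
2   squad   68     136
4   mnist   45      90
5      c4   42      84
6    wiki   98     196
7    imdb   19      38
filter rows where acc >= 68:
  dataset  acc  acc_x2
2   squad   68     136
6    wiki   98     196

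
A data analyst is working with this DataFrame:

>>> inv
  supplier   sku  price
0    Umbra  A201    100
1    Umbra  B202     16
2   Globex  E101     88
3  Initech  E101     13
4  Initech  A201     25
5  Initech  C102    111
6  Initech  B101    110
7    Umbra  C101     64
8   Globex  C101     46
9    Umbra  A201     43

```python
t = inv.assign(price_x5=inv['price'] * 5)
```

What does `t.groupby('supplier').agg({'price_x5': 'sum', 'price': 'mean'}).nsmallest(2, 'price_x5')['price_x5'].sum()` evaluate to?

add column price_x5 = inv['price'] * 5:
  supplier   sku  price  price_x5
0    Umbra  A201    100       500
1    Umbra  B202     16        80
2   Globex  E101     88       440
3  Initech  E101     13        65
4  Initech  A201     25       125
5  Initech  C102    111       555
6  Initech  B101    110       550
7    Umbra  C101     64       320
8   Globex  C101     46       230
9    Umbra  A201     43       215
group by supplier: sum(price_x5), mean(price):
          price_x5  price
supplier                 
Globex         670  67.00
Initech       1295  64.75
Umbra         1115  55.75
take 2 rows with smallest price_x5:
          price_x5  price
supplier                 
Globex         670  67.00
Umbra         1115  55.75

1785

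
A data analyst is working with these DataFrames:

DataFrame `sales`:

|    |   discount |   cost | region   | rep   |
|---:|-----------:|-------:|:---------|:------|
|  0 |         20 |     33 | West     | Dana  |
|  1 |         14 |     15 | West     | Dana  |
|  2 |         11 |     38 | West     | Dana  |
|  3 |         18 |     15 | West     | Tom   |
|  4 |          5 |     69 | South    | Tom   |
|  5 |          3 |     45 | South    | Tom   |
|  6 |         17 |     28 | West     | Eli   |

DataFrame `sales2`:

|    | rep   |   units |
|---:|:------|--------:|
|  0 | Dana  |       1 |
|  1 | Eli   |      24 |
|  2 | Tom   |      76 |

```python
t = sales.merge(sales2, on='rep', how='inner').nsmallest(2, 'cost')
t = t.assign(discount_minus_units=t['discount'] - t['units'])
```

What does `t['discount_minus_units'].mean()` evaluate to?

merge on 'rep' (how='inner') → 7 rows:
   discount  cost region   rep  units
0        20    33   West  Dana      1
1        14    15   West  Dana      1
2        11    38   West  Dana      1
3        18    15   West   Tom     76
4         5    69  South   Tom     76
5         3    45  South   Tom     76
6        17    28   West   Eli     24
take 2 rows with smallest cost:
   discount  cost region   rep  units
1        14    15   West  Dana      1
3        18    15   West   Tom     76
add column discount_minus_units = t['discount'] - t['units']:
   discount  cost region   rep  units  discount_minus_units
1        14    15   West  Dana      1                    13
3        18    15   West   Tom     76                   -58
Finally, mean of column 'discount_minus_units' = -22.5.

-22.5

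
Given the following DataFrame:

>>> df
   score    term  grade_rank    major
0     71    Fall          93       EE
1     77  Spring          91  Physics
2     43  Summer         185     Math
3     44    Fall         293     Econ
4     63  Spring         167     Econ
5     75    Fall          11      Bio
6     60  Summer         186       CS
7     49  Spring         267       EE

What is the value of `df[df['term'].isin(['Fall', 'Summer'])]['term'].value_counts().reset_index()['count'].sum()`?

5

filter rows where term in ['Fall', 'Summer']:
   score    term  grade_rank major
0     71    Fall          93    EE
2     43  Summer         185  Math
3     44    Fall         293  Econ
5     75    Fall          11   Bio
6     60  Summer         186    CS
value_counts of term:
term
Fall      3
Summer    2
Name: count, dtype: int64
reset_index():
     term  count
0    Fall      3
1  Summer      2
The sum of column 'count' is 5.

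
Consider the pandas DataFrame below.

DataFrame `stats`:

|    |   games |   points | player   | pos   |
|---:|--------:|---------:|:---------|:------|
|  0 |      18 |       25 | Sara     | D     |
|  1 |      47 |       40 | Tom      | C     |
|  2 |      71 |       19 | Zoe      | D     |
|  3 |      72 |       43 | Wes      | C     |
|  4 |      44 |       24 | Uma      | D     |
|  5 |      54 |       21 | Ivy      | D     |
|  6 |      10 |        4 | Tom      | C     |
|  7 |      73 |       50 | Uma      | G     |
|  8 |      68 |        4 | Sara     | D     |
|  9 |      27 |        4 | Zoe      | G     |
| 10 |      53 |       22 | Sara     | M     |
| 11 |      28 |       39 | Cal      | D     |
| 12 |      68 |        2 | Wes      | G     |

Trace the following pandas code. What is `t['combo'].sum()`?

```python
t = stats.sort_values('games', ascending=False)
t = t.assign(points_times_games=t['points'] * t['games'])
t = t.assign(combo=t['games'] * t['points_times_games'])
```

912735

sort by games descending:
    games  points player pos
7      73      50    Uma   G
3      72      43    Wes   C
2      71      19    Zoe   D
8      68       4   Sara   D
12     68       2    Wes   G
5      54      21    Ivy   D
10     53      22   Sara   M
1      47      40    Tom   C
4      44      24    Uma   D
11     28      39    Cal   D
9      27       4    Zoe   G
0      18      25   Sara   D
6      10       4    Tom   C
add column points_times_games = t['points'] * t['games']:
    games  points player pos  points_times_games
7      73      50    Uma   G                3650
3      72      43    Wes   C                3096
2      71      19    Zoe   D                1349
8      68       4   Sara   D                 272
12     68       2    Wes   G                 136
5      54      21    Ivy   D                1134
10     53      22   Sara   M                1166
1      47      40    Tom   C                1880
4      44      24    Uma   D                1056
11     28      39    Cal   D                1092
9      27       4    Zoe   G                 108
0      18      25   Sara   D                 450
6      10       4    Tom   C                  40
add column combo = t['games'] * t['points_times_games']:
    games  points player pos  points_times_games   combo
7      73      50    Uma   G                3650  266450
3      72      43    Wes   C                3096  222912
2      71      19    Zoe   D                1349   95779
8      68       4   Sara   D                 272   18496
12     68       2    Wes   G                 136    9248
5      54      21    Ivy   D                1134   61236
10     53      22   Sara   M                1166   61798
1      47      40    Tom   C                1880   88360
4      44      24    Uma   D                1056   46464
11     28      39    Cal   D                1092   30576
9      27       4    Zoe   G                 108    2916
0      18      25   Sara   D                 450    8100
6      10       4    Tom   C                  40     400
Then the sum of column 'combo': 912735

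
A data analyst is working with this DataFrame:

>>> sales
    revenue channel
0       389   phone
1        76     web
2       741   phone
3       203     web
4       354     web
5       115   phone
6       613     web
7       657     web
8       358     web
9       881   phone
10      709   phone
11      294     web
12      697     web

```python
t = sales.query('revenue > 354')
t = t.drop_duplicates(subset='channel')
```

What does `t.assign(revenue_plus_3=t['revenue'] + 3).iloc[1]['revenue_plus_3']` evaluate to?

616

filter rows where revenue > 354:
    revenue channel
0       389   phone
2       741   phone
6       613     web
7       657     web
8       358     web
9       881   phone
10      709   phone
12      697     web
drop duplicate channel (keep=first):
   revenue channel
0      389   phone
6      613     web
add column revenue_plus_3 = t['revenue'] + 3:
   revenue channel  revenue_plus_3
0      389   phone             392
6      613     web             616
Taking the value at position 1, column 'revenue_plus_3' gives 616.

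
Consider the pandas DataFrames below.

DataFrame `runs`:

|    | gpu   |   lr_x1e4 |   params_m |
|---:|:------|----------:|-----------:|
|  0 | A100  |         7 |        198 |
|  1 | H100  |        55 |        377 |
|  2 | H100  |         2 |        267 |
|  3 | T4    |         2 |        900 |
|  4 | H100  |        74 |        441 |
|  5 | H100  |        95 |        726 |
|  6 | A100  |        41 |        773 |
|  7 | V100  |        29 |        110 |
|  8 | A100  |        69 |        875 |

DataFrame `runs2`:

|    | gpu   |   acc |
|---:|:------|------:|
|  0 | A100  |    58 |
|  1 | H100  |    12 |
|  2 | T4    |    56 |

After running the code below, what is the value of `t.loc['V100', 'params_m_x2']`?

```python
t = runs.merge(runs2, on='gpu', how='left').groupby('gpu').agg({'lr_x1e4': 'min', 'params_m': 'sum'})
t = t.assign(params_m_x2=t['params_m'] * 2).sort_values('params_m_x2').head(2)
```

220

merge on 'gpu' (how='left') → 9 rows:
    gpu  lr_x1e4  params_m   acc
0  A100        7       198  58.0
1  H100       55       377  12.0
2  H100        2       267  12.0
3    T4        2       900  56.0
4  H100       74       441  12.0
5  H100       95       726  12.0
6  A100       41       773  58.0
7  V100       29       110   NaN
8  A100       69       875  58.0
group by gpu: min(lr_x1e4), sum(params_m):
      lr_x1e4  params_m
gpu                    
A100        7      1846
H100        2      1811
T4          2       900
V100       29       110
add column params_m_x2 = t['params_m'] * 2:
      lr_x1e4  params_m  params_m_x2
gpu                                 
A100        7      1846         3692
H100        2      1811         3622
T4          2       900         1800
V100       29       110          220
sort by params_m_x2:
      lr_x1e4  params_m  params_m_x2
gpu                                 
V100       29       110          220
T4          2       900         1800
H100        2      1811         3622
A100        7      1846         3692
take first 2 rows:
      lr_x1e4  params_m  params_m_x2
gpu                                 
V100       29       110          220
T4          2       900         1800
value at row 'V100', column 'params_m_x2' → 220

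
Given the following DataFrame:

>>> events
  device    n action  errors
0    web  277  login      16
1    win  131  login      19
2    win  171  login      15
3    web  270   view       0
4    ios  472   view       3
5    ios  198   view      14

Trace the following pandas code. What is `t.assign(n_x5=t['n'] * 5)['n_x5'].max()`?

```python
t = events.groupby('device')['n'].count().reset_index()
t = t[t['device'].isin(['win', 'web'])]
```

10

group by device, count of n:
device
ios    2
web    2
win    2
Name: n, dtype: int64
reset_index():
  device  n
0    ios  2
1    web  2
2    win  2
filter rows where device in ['win', 'web']:
  device  n
1    web  2
2    win  2
add column n_x5 = t['n'] * 5:
  device  n  n_x5
1    web  2    10
2    win  2    10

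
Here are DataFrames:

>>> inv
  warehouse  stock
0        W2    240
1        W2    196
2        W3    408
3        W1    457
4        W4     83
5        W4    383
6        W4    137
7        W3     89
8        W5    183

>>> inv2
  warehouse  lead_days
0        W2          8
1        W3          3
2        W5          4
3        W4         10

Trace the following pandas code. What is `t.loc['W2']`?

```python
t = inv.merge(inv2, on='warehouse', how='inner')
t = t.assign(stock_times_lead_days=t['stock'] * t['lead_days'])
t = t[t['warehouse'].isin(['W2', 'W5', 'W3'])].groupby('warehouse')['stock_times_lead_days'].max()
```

merge on 'warehouse' (how='inner') → 8 rows:
  warehouse  stock  lead_days
0        W2    240          8
1        W2    196          8
2        W3    408          3
3        W4     83         10
4        W4    383         10
5        W4    137         10
6        W3     89          3
7        W5    183          4
add column stock_times_lead_days = t['stock'] * t['lead_days']:
  warehouse  stock  lead_days  stock_times_lead_days
0        W2    240          8                   1920
1        W2    196          8                   1568
2        W3    408          3                   1224
3        W4     83         10                    830
4        W4    383         10                   3830
5        W4    137         10                   1370
6        W3     89          3                    267
7        W5    183          4                    732
filter rows where warehouse in ['W2', 'W5', 'W3']:
  warehouse  stock  lead_days  stock_times_lead_days
0        W2    240          8                   1920
1        W2    196          8                   1568
2        W3    408          3                   1224
6        W3     89          3                    267
7        W5    183          4                    732
group by warehouse, max of stock_times_lead_days:
warehouse
W2    1920
W3    1224
W5     732
Name: stock_times_lead_days, dtype: int64
Taking the value at index 'W2' gives 1920.

1920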